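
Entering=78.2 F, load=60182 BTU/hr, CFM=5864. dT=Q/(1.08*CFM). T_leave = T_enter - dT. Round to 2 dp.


dT = 60182/(1.08*5864) = 9.5027
T_leave = 78.2 - 9.5027 = 68.70 F

68.70 F


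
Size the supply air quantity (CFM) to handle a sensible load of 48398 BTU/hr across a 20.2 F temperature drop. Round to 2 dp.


CFM = 48398 / (1.08 * 20.2) = 2218.46

2218.46 CFM


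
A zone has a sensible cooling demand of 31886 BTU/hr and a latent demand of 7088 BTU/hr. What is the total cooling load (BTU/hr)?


Qt = 31886 + 7088 = 38974 BTU/hr

38974 BTU/hr


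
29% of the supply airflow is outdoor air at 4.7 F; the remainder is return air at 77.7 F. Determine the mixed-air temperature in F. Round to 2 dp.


T_mix = 0.29*4.7 + 0.71*77.7 = 56.53 F

56.53 F


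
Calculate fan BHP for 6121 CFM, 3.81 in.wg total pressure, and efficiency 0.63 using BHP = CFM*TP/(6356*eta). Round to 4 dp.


BHP = 6121 * 3.81 / (6356 * 0.63) = 5.8240 hp

5.8240 hp


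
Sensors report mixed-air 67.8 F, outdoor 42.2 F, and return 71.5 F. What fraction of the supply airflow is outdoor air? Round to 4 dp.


frac = (67.8 - 71.5) / (42.2 - 71.5) = 0.1263

0.1263


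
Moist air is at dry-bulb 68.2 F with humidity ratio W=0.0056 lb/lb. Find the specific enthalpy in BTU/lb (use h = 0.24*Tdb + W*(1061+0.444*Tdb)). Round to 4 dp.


h = 0.24*68.2 + 0.0056*(1061+0.444*68.2) = 22.4792 BTU/lb

22.4792 BTU/lb


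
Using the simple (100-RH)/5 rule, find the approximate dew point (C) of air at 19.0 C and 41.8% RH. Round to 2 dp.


Td = 19.0 - (100-41.8)/5 = 7.36 C

7.36 C


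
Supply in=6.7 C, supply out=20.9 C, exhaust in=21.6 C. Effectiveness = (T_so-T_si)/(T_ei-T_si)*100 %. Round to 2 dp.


eff = (20.9-6.7)/(21.6-6.7)*100 = 95.30 %

95.30 %


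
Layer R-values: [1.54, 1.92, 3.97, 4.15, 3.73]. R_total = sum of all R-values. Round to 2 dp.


R_total = 1.54 + 1.92 + 3.97 + 4.15 + 3.73 = 15.31

15.31


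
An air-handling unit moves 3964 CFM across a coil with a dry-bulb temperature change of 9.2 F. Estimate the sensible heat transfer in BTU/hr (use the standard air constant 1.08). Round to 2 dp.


Q = 1.08 * 3964 * 9.2 = 39386.30 BTU/hr

39386.30 BTU/hr


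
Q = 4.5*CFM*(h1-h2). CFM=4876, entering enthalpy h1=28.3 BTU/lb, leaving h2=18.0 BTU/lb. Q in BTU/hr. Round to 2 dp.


Q = 4.5 * 4876 * (28.3 - 18.0) = 226002.60 BTU/hr

226002.60 BTU/hr


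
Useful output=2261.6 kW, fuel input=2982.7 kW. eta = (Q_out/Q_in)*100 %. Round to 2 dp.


eta = (2261.6/2982.7)*100 = 75.82 %

75.82 %


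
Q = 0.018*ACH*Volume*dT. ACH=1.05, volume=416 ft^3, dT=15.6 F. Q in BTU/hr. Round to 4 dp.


Q = 0.018 * 1.05 * 416 * 15.6 = 122.6534 BTU/hr

122.6534 BTU/hr


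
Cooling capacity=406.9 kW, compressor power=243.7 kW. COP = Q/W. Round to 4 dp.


COP = 406.9 / 243.7 = 1.6697

1.6697


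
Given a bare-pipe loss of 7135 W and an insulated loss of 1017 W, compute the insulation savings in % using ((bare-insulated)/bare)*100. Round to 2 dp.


Savings = ((7135-1017)/7135)*100 = 85.75 %

85.75 %


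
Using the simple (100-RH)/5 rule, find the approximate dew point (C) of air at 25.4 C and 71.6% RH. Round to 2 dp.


Td = 25.4 - (100-71.6)/5 = 19.72 C

19.72 C


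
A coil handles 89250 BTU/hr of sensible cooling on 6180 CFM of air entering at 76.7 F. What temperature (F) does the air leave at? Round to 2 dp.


dT = 89250/(1.08*6180) = 13.3720
T_leave = 76.7 - 13.3720 = 63.33 F

63.33 F


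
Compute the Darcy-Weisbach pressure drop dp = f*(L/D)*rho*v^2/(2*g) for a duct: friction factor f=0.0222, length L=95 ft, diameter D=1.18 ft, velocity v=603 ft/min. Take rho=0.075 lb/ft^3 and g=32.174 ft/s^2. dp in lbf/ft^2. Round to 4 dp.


v_fps = 603/60 = 10.05 ft/s
dp = 0.0222*(95/1.18)*0.075*10.05^2/(2*32.174) = 0.2104 lbf/ft^2

0.2104 lbf/ft^2


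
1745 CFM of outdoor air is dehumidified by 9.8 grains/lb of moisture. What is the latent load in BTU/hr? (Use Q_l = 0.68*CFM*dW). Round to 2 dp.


Q = 0.68 * 1745 * 9.8 = 11628.68 BTU/hr

11628.68 BTU/hr


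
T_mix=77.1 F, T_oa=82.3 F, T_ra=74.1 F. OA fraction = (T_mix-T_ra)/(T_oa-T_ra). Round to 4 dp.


frac = (77.1 - 74.1) / (82.3 - 74.1) = 0.3659

0.3659


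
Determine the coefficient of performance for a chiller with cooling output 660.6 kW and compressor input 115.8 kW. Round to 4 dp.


COP = 660.6 / 115.8 = 5.7047

5.7047


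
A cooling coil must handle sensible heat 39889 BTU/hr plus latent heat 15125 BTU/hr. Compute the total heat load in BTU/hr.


Qt = 39889 + 15125 = 55014 BTU/hr

55014 BTU/hr


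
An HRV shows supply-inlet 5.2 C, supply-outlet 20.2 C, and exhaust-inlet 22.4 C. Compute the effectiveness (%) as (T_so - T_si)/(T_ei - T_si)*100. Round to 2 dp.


eff = (20.2-5.2)/(22.4-5.2)*100 = 87.21 %

87.21 %


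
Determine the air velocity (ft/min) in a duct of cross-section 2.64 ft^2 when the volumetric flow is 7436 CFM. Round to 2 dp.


V = 7436 / 2.64 = 2816.67 ft/min

2816.67 ft/min


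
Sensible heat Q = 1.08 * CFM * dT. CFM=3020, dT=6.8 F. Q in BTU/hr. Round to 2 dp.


Q = 1.08 * 3020 * 6.8 = 22178.88 BTU/hr

22178.88 BTU/hr


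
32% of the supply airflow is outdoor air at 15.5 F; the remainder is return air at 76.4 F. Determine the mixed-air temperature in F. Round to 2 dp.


T_mix = 0.32*15.5 + 0.68*76.4 = 56.91 F

56.91 F


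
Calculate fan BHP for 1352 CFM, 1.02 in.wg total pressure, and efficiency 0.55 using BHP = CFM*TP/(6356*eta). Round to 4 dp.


BHP = 1352 * 1.02 / (6356 * 0.55) = 0.3945 hp

0.3945 hp


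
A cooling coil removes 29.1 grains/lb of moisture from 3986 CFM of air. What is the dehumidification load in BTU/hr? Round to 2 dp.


Q = 0.68 * 3986 * 29.1 = 78874.97 BTU/hr

78874.97 BTU/hr


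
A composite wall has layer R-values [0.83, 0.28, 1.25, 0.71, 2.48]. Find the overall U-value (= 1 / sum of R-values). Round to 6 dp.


R_total = 0.83 + 0.28 + 1.25 + 0.71 + 2.48 = 5.55
U = 1/5.55 = 0.180180

0.180180


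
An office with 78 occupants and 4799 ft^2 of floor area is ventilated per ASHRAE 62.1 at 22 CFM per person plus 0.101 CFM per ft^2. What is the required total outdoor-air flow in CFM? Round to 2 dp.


Total = 78*22 + 4799*0.101 = 2200.70 CFM

2200.70 CFM


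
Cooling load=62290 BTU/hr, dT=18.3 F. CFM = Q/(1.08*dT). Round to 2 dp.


CFM = 62290 / (1.08 * 18.3) = 3151.69

3151.69 CFM


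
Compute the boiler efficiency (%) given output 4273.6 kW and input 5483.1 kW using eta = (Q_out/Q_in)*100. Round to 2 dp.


eta = (4273.6/5483.1)*100 = 77.94 %

77.94 %


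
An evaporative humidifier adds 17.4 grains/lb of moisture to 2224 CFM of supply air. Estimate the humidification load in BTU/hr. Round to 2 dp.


Q = 0.68 * 2224 * 17.4 = 26314.37 BTU/hr

26314.37 BTU/hr


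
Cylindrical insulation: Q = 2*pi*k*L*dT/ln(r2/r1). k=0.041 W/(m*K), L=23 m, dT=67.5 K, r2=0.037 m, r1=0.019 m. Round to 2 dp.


Q = 2*pi*0.041*23*67.5/ln(0.037/0.019) = 600.08 W

600.08 W


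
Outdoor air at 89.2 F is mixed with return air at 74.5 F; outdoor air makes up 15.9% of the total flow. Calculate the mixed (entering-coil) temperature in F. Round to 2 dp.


T_mix = 74.5 + (15.9/100)*(89.2-74.5) = 76.84 F

76.84 F


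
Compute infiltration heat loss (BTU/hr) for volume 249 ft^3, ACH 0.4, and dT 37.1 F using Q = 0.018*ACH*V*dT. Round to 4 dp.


Q = 0.018 * 0.4 * 249 * 37.1 = 66.5129 BTU/hr

66.5129 BTU/hr


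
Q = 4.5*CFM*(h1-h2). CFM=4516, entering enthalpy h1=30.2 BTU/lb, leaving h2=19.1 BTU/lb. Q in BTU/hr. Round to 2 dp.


Q = 4.5 * 4516 * (30.2 - 19.1) = 225574.20 BTU/hr

225574.20 BTU/hr


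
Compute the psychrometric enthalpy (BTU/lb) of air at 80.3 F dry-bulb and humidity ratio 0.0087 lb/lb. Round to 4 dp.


h = 0.24*80.3 + 0.0087*(1061+0.444*80.3) = 28.8129 BTU/lb

28.8129 BTU/lb


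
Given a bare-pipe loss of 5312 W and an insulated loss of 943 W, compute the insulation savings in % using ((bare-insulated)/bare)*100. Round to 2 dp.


Savings = ((5312-943)/5312)*100 = 82.25 %

82.25 %


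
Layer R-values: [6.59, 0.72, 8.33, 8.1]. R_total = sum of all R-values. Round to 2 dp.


R_total = 6.59 + 0.72 + 8.33 + 8.1 = 23.74

23.74


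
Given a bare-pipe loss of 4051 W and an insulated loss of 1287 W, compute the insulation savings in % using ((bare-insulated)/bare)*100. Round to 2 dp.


Savings = ((4051-1287)/4051)*100 = 68.23 %

68.23 %


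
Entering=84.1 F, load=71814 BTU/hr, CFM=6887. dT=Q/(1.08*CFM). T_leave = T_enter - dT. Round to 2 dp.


dT = 71814/(1.08*6887) = 9.6551
T_leave = 84.1 - 9.6551 = 74.44 F

74.44 F


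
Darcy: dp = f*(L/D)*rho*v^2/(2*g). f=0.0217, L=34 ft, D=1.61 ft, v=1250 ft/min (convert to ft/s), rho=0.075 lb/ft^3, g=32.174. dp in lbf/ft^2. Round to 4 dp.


v_fps = 1250/60 = 20.8333 ft/s
dp = 0.0217*(34/1.61)*0.075*20.8333^2/(2*32.174) = 0.2318 lbf/ft^2

0.2318 lbf/ft^2


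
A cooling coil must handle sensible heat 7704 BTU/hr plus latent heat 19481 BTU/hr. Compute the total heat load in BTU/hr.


Qt = 7704 + 19481 = 27185 BTU/hr

27185 BTU/hr


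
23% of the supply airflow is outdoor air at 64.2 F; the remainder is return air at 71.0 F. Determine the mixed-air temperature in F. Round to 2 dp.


T_mix = 0.23*64.2 + 0.77*71.0 = 69.44 F

69.44 F


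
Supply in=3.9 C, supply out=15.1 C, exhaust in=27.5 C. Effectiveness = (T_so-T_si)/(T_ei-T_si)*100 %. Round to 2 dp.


eff = (15.1-3.9)/(27.5-3.9)*100 = 47.46 %

47.46 %


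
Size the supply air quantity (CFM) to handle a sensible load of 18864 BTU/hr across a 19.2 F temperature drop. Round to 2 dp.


CFM = 18864 / (1.08 * 19.2) = 909.72

909.72 CFM


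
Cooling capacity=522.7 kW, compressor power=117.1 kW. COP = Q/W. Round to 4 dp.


COP = 522.7 / 117.1 = 4.4637

4.4637


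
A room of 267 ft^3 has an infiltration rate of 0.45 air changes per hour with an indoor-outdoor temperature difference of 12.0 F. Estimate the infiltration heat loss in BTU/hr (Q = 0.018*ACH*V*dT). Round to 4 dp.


Q = 0.018 * 0.45 * 267 * 12.0 = 25.9524 BTU/hr

25.9524 BTU/hr


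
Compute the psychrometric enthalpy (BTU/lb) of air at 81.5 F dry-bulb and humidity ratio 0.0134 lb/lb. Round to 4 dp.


h = 0.24*81.5 + 0.0134*(1061+0.444*81.5) = 34.2623 BTU/lb

34.2623 BTU/lb


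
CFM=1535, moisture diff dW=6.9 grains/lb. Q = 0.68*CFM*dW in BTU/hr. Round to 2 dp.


Q = 0.68 * 1535 * 6.9 = 7202.22 BTU/hr

7202.22 BTU/hr


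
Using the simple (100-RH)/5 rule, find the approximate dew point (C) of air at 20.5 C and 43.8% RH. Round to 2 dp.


Td = 20.5 - (100-43.8)/5 = 9.26 C

9.26 C


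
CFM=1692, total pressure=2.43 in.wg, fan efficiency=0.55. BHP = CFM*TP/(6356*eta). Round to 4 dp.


BHP = 1692 * 2.43 / (6356 * 0.55) = 1.1761 hp

1.1761 hp


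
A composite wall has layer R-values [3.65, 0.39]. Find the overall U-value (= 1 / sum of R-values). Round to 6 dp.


R_total = 3.65 + 0.39 = 4.04
U = 1/4.04 = 0.247525

0.247525


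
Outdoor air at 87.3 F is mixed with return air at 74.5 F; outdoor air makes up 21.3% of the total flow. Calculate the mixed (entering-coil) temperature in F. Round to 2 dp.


T_mix = 74.5 + (21.3/100)*(87.3-74.5) = 77.23 F

77.23 F


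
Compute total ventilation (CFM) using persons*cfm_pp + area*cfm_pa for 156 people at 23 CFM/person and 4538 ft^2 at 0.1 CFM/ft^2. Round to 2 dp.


Total = 156*23 + 4538*0.1 = 4041.80 CFM

4041.80 CFM


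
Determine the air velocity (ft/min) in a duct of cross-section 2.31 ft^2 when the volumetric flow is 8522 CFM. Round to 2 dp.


V = 8522 / 2.31 = 3689.18 ft/min

3689.18 ft/min


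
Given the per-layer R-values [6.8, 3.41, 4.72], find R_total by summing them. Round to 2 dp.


R_total = 6.8 + 3.41 + 4.72 = 14.93

14.93


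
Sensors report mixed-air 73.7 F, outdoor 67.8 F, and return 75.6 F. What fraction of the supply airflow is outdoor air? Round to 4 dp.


frac = (73.7 - 75.6) / (67.8 - 75.6) = 0.2436

0.2436


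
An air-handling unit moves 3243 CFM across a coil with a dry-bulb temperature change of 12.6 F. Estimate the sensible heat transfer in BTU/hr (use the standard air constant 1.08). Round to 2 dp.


Q = 1.08 * 3243 * 12.6 = 44130.74 BTU/hr

44130.74 BTU/hr


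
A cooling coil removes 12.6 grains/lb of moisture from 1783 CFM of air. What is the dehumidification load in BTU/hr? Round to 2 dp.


Q = 0.68 * 1783 * 12.6 = 15276.74 BTU/hr

15276.74 BTU/hr


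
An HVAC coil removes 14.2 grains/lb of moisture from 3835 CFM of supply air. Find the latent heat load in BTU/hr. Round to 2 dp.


Q = 0.68 * 3835 * 14.2 = 37030.76 BTU/hr

37030.76 BTU/hr


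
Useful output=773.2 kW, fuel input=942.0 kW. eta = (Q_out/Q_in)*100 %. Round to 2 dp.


eta = (773.2/942.0)*100 = 82.08 %

82.08 %


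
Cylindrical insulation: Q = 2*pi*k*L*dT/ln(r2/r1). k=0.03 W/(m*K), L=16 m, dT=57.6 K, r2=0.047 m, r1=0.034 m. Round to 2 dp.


Q = 2*pi*0.03*16*57.6/ln(0.047/0.034) = 536.52 W

536.52 W


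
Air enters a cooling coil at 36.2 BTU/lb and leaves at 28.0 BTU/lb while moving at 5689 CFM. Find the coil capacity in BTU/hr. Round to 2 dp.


Q = 4.5 * 5689 * (36.2 - 28.0) = 209924.10 BTU/hr

209924.10 BTU/hr


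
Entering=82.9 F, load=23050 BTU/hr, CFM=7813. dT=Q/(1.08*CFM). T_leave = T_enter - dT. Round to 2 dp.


dT = 23050/(1.08*7813) = 2.7317
T_leave = 82.9 - 2.7317 = 80.17 F

80.17 F


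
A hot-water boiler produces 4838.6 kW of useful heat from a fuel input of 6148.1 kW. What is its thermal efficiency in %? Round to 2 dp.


eta = (4838.6/6148.1)*100 = 78.70 %

78.70 %


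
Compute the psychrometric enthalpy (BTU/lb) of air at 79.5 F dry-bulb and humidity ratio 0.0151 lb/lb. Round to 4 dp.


h = 0.24*79.5 + 0.0151*(1061+0.444*79.5) = 35.6341 BTU/lb

35.6341 BTU/lb


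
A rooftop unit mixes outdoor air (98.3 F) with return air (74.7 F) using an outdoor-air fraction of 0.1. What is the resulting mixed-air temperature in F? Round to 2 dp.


T_mix = 0.1*98.3 + 0.9*74.7 = 77.06 F

77.06 F


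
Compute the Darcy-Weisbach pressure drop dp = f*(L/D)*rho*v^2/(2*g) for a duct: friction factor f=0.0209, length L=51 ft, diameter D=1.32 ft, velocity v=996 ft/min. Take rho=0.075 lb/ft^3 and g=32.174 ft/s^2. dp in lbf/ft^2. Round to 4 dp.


v_fps = 996/60 = 16.6 ft/s
dp = 0.0209*(51/1.32)*0.075*16.6^2/(2*32.174) = 0.2593 lbf/ft^2

0.2593 lbf/ft^2


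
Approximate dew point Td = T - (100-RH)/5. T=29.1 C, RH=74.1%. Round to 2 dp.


Td = 29.1 - (100-74.1)/5 = 23.92 C

23.92 C


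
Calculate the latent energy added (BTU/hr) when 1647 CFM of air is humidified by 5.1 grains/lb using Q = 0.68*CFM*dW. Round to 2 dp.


Q = 0.68 * 1647 * 5.1 = 5711.80 BTU/hr

5711.80 BTU/hr


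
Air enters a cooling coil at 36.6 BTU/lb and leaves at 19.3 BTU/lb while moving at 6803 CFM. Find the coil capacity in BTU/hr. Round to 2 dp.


Q = 4.5 * 6803 * (36.6 - 19.3) = 529613.55 BTU/hr

529613.55 BTU/hr


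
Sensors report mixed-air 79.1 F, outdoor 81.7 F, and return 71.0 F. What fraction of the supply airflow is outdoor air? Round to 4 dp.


frac = (79.1 - 71.0) / (81.7 - 71.0) = 0.7570

0.7570


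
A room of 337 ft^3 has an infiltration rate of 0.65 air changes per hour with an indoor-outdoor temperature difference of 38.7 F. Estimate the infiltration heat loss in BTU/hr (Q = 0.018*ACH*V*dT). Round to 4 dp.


Q = 0.018 * 0.65 * 337 * 38.7 = 152.5902 BTU/hr

152.5902 BTU/hr


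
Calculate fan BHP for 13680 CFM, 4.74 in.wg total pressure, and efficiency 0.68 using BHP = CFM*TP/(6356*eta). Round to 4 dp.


BHP = 13680 * 4.74 / (6356 * 0.68) = 15.0028 hp

15.0028 hp


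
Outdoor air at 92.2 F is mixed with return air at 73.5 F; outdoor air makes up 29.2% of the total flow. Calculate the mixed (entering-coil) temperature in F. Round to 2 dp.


T_mix = 73.5 + (29.2/100)*(92.2-73.5) = 78.96 F

78.96 F


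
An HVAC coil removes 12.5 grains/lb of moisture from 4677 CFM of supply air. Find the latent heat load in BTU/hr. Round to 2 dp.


Q = 0.68 * 4677 * 12.5 = 39754.50 BTU/hr

39754.50 BTU/hr


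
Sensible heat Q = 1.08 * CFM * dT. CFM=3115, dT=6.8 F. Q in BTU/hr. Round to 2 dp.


Q = 1.08 * 3115 * 6.8 = 22876.56 BTU/hr

22876.56 BTU/hr


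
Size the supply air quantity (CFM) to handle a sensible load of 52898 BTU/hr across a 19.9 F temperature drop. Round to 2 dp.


CFM = 52898 / (1.08 * 19.9) = 2461.29

2461.29 CFM


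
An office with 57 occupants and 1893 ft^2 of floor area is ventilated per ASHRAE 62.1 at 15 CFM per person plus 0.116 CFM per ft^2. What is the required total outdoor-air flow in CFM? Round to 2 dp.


Total = 57*15 + 1893*0.116 = 1074.59 CFM

1074.59 CFM


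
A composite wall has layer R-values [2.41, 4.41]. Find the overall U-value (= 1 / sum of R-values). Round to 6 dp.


R_total = 2.41 + 4.41 = 6.82
U = 1/6.82 = 0.146628

0.146628


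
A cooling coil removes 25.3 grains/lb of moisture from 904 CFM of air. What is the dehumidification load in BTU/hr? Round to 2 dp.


Q = 0.68 * 904 * 25.3 = 15552.42 BTU/hr

15552.42 BTU/hr


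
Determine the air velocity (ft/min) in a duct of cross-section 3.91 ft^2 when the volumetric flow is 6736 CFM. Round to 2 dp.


V = 6736 / 3.91 = 1722.76 ft/min

1722.76 ft/min


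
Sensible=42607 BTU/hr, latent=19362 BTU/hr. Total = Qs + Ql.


Qt = 42607 + 19362 = 61969 BTU/hr

61969 BTU/hr


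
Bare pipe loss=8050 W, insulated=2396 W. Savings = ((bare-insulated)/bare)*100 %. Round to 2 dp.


Savings = ((8050-2396)/8050)*100 = 70.24 %

70.24 %


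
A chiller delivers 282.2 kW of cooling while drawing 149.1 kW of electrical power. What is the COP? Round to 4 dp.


COP = 282.2 / 149.1 = 1.8927

1.8927


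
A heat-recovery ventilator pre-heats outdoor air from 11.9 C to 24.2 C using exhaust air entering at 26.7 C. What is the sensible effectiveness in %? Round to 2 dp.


eff = (24.2-11.9)/(26.7-11.9)*100 = 83.11 %

83.11 %


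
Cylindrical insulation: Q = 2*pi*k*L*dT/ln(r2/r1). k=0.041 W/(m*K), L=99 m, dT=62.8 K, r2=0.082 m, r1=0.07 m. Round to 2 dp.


Q = 2*pi*0.041*99*62.8/ln(0.082/0.07) = 10122.46 W

10122.46 W


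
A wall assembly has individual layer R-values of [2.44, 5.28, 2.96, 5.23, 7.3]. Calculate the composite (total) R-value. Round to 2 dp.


R_total = 2.44 + 5.28 + 2.96 + 5.23 + 7.3 = 23.21

23.21


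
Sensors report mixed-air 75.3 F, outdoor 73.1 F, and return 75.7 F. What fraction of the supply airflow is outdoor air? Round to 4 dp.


frac = (75.3 - 75.7) / (73.1 - 75.7) = 0.1538

0.1538


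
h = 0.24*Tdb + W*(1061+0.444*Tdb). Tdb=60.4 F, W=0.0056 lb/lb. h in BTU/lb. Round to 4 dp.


h = 0.24*60.4 + 0.0056*(1061+0.444*60.4) = 20.5878 BTU/lb

20.5878 BTU/lb


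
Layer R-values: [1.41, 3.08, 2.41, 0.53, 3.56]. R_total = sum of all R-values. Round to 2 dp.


R_total = 1.41 + 3.08 + 2.41 + 0.53 + 3.56 = 10.99

10.99


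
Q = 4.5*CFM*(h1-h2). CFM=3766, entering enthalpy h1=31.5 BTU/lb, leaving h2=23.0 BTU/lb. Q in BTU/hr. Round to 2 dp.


Q = 4.5 * 3766 * (31.5 - 23.0) = 144049.50 BTU/hr

144049.50 BTU/hr


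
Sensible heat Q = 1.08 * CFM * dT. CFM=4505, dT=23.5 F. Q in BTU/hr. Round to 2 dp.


Q = 1.08 * 4505 * 23.5 = 114336.90 BTU/hr

114336.90 BTU/hr


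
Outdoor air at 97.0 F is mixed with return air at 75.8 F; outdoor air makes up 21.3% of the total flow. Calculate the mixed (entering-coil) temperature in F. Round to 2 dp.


T_mix = 75.8 + (21.3/100)*(97.0-75.8) = 80.32 F

80.32 F


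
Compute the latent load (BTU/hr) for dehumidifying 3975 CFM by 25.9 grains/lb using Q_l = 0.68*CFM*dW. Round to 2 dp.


Q = 0.68 * 3975 * 25.9 = 70007.70 BTU/hr

70007.70 BTU/hr


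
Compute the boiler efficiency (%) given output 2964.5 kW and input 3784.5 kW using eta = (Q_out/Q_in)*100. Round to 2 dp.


eta = (2964.5/3784.5)*100 = 78.33 %

78.33 %


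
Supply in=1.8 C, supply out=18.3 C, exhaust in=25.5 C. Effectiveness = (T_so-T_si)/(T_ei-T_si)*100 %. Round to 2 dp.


eff = (18.3-1.8)/(25.5-1.8)*100 = 69.62 %

69.62 %


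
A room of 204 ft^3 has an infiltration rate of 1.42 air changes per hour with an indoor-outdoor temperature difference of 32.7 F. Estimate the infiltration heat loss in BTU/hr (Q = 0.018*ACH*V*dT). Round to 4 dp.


Q = 0.018 * 1.42 * 204 * 32.7 = 170.5056 BTU/hr

170.5056 BTU/hr


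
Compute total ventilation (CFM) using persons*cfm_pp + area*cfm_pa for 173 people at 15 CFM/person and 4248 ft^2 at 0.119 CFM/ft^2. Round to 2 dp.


Total = 173*15 + 4248*0.119 = 3100.51 CFM

3100.51 CFM


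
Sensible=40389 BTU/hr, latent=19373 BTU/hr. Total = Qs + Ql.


Qt = 40389 + 19373 = 59762 BTU/hr

59762 BTU/hr


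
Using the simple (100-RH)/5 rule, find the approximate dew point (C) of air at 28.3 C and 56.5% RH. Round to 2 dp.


Td = 28.3 - (100-56.5)/5 = 19.60 C

19.60 C


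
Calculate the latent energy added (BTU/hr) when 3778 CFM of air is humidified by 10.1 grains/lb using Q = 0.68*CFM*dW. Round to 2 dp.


Q = 0.68 * 3778 * 10.1 = 25947.30 BTU/hr

25947.30 BTU/hr


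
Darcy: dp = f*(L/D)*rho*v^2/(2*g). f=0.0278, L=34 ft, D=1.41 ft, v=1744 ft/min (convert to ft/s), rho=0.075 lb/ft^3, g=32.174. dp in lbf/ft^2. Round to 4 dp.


v_fps = 1744/60 = 29.0667 ft/s
dp = 0.0278*(34/1.41)*0.075*29.0667^2/(2*32.174) = 0.6601 lbf/ft^2

0.6601 lbf/ft^2


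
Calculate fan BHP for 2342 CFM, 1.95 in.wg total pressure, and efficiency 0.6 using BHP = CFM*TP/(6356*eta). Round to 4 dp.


BHP = 2342 * 1.95 / (6356 * 0.6) = 1.1975 hp

1.1975 hp


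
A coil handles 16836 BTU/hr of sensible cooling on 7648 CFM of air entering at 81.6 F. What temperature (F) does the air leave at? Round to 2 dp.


dT = 16836/(1.08*7648) = 2.0383
T_leave = 81.6 - 2.0383 = 79.56 F

79.56 F


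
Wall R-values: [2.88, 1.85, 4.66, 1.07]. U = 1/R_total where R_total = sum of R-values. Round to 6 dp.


R_total = 2.88 + 1.85 + 4.66 + 1.07 = 10.46
U = 1/10.46 = 0.095602

0.095602


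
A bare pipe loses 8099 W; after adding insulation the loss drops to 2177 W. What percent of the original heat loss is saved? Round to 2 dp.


Savings = ((8099-2177)/8099)*100 = 73.12 %

73.12 %


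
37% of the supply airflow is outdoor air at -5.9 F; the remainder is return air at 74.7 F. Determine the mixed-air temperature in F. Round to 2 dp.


T_mix = 0.37*(-5.9) + 0.63*74.7 = 44.88 F

44.88 F


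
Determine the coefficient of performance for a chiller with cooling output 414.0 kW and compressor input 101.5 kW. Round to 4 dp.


COP = 414.0 / 101.5 = 4.0788

4.0788


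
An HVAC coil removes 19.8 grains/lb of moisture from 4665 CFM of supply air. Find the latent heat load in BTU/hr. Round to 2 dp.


Q = 0.68 * 4665 * 19.8 = 62809.56 BTU/hr

62809.56 BTU/hr


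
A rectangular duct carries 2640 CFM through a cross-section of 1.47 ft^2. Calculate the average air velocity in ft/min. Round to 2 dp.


V = 2640 / 1.47 = 1795.92 ft/min

1795.92 ft/min


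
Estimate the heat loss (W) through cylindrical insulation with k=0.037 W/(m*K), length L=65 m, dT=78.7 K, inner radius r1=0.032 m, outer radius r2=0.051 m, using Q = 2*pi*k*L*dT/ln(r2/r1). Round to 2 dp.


Q = 2*pi*0.037*65*78.7/ln(0.051/0.032) = 2551.53 W

2551.53 W


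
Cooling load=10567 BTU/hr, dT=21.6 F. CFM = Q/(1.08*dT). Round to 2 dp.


CFM = 10567 / (1.08 * 21.6) = 452.97

452.97 CFM


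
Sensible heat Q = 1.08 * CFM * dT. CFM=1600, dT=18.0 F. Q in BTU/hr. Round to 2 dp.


Q = 1.08 * 1600 * 18.0 = 31104.00 BTU/hr

31104.00 BTU/hr


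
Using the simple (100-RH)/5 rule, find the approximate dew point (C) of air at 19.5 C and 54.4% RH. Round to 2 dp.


Td = 19.5 - (100-54.4)/5 = 10.38 C

10.38 C


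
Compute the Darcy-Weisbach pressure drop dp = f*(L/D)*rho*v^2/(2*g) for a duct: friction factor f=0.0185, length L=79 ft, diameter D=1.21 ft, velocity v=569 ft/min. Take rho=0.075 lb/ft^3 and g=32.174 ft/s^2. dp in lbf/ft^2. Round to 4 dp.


v_fps = 569/60 = 9.4833 ft/s
dp = 0.0185*(79/1.21)*0.075*9.4833^2/(2*32.174) = 0.1266 lbf/ft^2

0.1266 lbf/ft^2


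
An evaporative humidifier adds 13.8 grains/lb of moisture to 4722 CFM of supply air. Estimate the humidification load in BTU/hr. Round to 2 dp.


Q = 0.68 * 4722 * 13.8 = 44311.25 BTU/hr

44311.25 BTU/hr


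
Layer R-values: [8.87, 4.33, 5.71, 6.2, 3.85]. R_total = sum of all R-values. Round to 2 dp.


R_total = 8.87 + 4.33 + 5.71 + 6.2 + 3.85 = 28.96

28.96


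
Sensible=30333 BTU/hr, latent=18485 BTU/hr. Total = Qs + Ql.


Qt = 30333 + 18485 = 48818 BTU/hr

48818 BTU/hr


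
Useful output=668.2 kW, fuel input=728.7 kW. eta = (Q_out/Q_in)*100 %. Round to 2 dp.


eta = (668.2/728.7)*100 = 91.70 %

91.70 %


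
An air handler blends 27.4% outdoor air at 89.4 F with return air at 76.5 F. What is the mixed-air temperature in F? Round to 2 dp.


T_mix = 76.5 + (27.4/100)*(89.4-76.5) = 80.03 F

80.03 F


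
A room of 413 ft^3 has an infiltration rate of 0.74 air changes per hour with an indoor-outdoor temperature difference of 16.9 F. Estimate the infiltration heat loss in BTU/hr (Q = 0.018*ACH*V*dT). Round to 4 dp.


Q = 0.018 * 0.74 * 413 * 16.9 = 92.9696 BTU/hr

92.9696 BTU/hr


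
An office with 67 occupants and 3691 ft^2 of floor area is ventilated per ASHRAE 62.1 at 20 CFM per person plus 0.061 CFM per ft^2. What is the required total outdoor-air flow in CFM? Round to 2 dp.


Total = 67*20 + 3691*0.061 = 1565.15 CFM

1565.15 CFM


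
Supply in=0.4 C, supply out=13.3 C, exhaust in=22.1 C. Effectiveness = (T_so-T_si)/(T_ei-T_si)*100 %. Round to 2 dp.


eff = (13.3-0.4)/(22.1-0.4)*100 = 59.45 %

59.45 %


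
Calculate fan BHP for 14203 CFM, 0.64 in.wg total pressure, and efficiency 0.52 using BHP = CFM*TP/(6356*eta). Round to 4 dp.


BHP = 14203 * 0.64 / (6356 * 0.52) = 2.7503 hp

2.7503 hp


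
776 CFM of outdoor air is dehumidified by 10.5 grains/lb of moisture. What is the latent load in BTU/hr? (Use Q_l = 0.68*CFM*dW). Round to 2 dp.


Q = 0.68 * 776 * 10.5 = 5540.64 BTU/hr

5540.64 BTU/hr


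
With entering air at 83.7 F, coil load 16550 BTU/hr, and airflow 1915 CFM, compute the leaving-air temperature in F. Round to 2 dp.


dT = 16550/(1.08*1915) = 8.0021
T_leave = 83.7 - 8.0021 = 75.70 F

75.70 F


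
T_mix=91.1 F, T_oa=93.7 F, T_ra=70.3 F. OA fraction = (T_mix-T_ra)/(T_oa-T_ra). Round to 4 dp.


frac = (91.1 - 70.3) / (93.7 - 70.3) = 0.8889

0.8889


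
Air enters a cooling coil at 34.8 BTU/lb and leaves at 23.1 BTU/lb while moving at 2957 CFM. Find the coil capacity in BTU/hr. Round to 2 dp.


Q = 4.5 * 2957 * (34.8 - 23.1) = 155686.05 BTU/hr

155686.05 BTU/hr


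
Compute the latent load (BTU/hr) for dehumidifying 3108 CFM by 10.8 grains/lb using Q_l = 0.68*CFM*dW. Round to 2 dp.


Q = 0.68 * 3108 * 10.8 = 22825.15 BTU/hr

22825.15 BTU/hr


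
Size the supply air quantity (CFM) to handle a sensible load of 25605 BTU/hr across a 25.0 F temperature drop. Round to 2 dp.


CFM = 25605 / (1.08 * 25.0) = 948.33

948.33 CFM


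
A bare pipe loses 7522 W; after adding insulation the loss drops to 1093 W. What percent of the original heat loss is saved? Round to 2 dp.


Savings = ((7522-1093)/7522)*100 = 85.47 %

85.47 %


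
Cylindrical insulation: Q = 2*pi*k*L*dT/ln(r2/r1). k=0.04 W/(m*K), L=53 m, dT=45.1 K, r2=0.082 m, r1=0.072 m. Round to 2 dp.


Q = 2*pi*0.04*53*45.1/ln(0.082/0.072) = 4619.25 W

4619.25 W


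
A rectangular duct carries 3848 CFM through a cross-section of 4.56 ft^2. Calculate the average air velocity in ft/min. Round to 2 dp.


V = 3848 / 4.56 = 843.86 ft/min

843.86 ft/min


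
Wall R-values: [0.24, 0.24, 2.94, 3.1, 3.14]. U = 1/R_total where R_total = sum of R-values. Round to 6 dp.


R_total = 0.24 + 0.24 + 2.94 + 3.1 + 3.14 = 9.66
U = 1/9.66 = 0.103520

0.103520


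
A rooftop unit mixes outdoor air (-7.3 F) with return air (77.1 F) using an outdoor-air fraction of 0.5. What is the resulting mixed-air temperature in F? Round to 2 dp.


T_mix = 0.5*(-7.3) + 0.5*77.1 = 34.90 F

34.90 F


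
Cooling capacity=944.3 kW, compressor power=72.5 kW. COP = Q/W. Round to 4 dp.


COP = 944.3 / 72.5 = 13.0248

13.0248


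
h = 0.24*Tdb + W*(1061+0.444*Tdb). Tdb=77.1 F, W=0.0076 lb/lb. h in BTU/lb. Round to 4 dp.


h = 0.24*77.1 + 0.0076*(1061+0.444*77.1) = 26.8278 BTU/lb

26.8278 BTU/lb


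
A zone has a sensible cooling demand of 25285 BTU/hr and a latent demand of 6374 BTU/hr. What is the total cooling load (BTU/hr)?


Qt = 25285 + 6374 = 31659 BTU/hr

31659 BTU/hr


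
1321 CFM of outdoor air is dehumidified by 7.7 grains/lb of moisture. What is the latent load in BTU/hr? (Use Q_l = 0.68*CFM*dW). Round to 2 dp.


Q = 0.68 * 1321 * 7.7 = 6916.76 BTU/hr

6916.76 BTU/hr


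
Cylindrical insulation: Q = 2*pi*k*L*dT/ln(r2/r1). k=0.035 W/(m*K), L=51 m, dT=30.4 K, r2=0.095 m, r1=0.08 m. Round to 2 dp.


Q = 2*pi*0.035*51*30.4/ln(0.095/0.08) = 1984.00 W

1984.00 W


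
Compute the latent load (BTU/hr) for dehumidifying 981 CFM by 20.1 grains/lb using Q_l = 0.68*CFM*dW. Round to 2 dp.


Q = 0.68 * 981 * 20.1 = 13408.31 BTU/hr

13408.31 BTU/hr


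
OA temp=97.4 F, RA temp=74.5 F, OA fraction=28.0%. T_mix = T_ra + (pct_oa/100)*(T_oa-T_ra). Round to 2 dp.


T_mix = 74.5 + (28.0/100)*(97.4-74.5) = 80.91 F

80.91 F


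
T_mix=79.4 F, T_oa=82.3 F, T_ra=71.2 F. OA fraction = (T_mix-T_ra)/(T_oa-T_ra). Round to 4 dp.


frac = (79.4 - 71.2) / (82.3 - 71.2) = 0.7387

0.7387


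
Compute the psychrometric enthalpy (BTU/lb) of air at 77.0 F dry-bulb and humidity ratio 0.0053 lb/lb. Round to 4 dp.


h = 0.24*77.0 + 0.0053*(1061+0.444*77.0) = 24.2845 BTU/lb

24.2845 BTU/lb


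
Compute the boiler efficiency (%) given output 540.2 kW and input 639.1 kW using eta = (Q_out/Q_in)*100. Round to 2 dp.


eta = (540.2/639.1)*100 = 84.53 %

84.53 %


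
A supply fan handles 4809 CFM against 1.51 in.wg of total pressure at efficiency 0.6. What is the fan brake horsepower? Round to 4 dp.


BHP = 4809 * 1.51 / (6356 * 0.6) = 1.9041 hp

1.9041 hp


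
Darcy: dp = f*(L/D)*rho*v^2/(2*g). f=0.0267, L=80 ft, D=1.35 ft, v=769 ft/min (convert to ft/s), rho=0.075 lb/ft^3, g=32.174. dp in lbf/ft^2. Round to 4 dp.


v_fps = 769/60 = 12.8167 ft/s
dp = 0.0267*(80/1.35)*0.075*12.8167^2/(2*32.174) = 0.3029 lbf/ft^2

0.3029 lbf/ft^2


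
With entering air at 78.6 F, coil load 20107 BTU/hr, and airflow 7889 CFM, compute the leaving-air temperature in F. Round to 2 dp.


dT = 20107/(1.08*7889) = 2.3599
T_leave = 78.6 - 2.3599 = 76.24 F

76.24 F


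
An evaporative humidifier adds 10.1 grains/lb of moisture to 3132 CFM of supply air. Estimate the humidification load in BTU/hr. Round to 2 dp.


Q = 0.68 * 3132 * 10.1 = 21510.58 BTU/hr

21510.58 BTU/hr


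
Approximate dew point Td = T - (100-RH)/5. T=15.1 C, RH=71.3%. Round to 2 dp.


Td = 15.1 - (100-71.3)/5 = 9.36 C

9.36 C


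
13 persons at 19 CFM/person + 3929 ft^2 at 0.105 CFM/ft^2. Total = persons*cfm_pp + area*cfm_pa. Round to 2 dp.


Total = 13*19 + 3929*0.105 = 659.55 CFM

659.55 CFM


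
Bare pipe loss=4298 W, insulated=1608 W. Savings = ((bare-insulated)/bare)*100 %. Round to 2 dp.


Savings = ((4298-1608)/4298)*100 = 62.59 %

62.59 %


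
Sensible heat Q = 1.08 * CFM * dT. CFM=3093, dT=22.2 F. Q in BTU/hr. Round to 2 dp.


Q = 1.08 * 3093 * 22.2 = 74157.77 BTU/hr

74157.77 BTU/hr


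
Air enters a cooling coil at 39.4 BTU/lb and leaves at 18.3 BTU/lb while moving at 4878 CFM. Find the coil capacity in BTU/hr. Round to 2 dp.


Q = 4.5 * 4878 * (39.4 - 18.3) = 463166.10 BTU/hr

463166.10 BTU/hr


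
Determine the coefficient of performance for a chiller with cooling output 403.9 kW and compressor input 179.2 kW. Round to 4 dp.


COP = 403.9 / 179.2 = 2.2539

2.2539


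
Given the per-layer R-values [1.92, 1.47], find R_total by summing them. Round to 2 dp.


R_total = 1.92 + 1.47 = 3.39

3.39


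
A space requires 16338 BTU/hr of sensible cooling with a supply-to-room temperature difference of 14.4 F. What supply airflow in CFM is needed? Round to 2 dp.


CFM = 16338 / (1.08 * 14.4) = 1050.54

1050.54 CFM


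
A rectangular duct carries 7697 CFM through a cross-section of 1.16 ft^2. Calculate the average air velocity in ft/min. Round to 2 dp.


V = 7697 / 1.16 = 6635.34 ft/min

6635.34 ft/min


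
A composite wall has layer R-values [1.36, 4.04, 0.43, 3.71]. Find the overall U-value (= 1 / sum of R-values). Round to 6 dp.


R_total = 1.36 + 4.04 + 0.43 + 3.71 = 9.54
U = 1/9.54 = 0.104822

0.104822


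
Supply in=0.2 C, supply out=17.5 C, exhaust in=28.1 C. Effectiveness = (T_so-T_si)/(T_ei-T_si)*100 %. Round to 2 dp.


eff = (17.5-0.2)/(28.1-0.2)*100 = 62.01 %

62.01 %


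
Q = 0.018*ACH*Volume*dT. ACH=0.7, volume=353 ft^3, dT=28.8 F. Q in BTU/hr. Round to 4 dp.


Q = 0.018 * 0.7 * 353 * 28.8 = 128.0966 BTU/hr

128.0966 BTU/hr


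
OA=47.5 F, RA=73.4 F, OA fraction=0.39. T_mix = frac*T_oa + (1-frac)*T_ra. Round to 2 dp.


T_mix = 0.39*47.5 + 0.61*73.4 = 63.30 F

63.30 F


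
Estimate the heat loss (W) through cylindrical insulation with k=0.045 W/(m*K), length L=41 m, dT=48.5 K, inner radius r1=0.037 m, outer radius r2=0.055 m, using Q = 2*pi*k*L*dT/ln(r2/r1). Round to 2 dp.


Q = 2*pi*0.045*41*48.5/ln(0.055/0.037) = 1418.30 W

1418.30 W


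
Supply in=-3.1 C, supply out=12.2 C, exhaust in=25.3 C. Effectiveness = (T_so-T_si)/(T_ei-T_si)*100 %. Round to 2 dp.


eff = (12.2-(-3.1))/(25.3-(-3.1))*100 = 53.87 %

53.87 %


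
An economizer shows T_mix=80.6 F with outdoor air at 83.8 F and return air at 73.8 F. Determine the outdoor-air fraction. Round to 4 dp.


frac = (80.6 - 73.8) / (83.8 - 73.8) = 0.6800

0.6800


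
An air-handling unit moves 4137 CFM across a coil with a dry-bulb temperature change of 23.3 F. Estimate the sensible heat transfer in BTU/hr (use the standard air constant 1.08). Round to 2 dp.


Q = 1.08 * 4137 * 23.3 = 104103.47 BTU/hr

104103.47 BTU/hr


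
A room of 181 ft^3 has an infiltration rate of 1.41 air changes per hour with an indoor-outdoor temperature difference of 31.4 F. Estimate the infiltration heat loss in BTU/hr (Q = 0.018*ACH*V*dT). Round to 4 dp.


Q = 0.018 * 1.41 * 181 * 31.4 = 144.2447 BTU/hr

144.2447 BTU/hr


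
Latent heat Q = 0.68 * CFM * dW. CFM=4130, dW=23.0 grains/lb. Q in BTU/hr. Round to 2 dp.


Q = 0.68 * 4130 * 23.0 = 64593.20 BTU/hr

64593.20 BTU/hr


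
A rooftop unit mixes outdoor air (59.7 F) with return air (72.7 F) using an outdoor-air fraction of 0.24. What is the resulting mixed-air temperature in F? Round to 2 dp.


T_mix = 0.24*59.7 + 0.76*72.7 = 69.58 F

69.58 F


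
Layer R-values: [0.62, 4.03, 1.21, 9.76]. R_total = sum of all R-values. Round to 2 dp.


R_total = 0.62 + 4.03 + 1.21 + 9.76 = 15.62

15.62


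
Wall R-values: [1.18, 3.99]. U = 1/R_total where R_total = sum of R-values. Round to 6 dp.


R_total = 1.18 + 3.99 = 5.17
U = 1/5.17 = 0.193424

0.193424


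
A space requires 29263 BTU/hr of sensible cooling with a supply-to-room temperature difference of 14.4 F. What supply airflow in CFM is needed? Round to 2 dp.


CFM = 29263 / (1.08 * 14.4) = 1881.62

1881.62 CFM


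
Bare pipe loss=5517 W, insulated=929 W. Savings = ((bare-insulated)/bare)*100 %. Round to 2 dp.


Savings = ((5517-929)/5517)*100 = 83.16 %

83.16 %


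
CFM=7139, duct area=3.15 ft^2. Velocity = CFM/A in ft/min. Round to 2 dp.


V = 7139 / 3.15 = 2266.35 ft/min

2266.35 ft/min


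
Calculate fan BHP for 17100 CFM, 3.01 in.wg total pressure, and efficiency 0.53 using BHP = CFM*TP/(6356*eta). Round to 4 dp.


BHP = 17100 * 3.01 / (6356 * 0.53) = 15.2793 hp

15.2793 hp


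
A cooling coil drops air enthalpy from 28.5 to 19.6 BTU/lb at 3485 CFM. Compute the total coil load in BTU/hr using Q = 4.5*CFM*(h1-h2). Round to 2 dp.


Q = 4.5 * 3485 * (28.5 - 19.6) = 139574.25 BTU/hr

139574.25 BTU/hr


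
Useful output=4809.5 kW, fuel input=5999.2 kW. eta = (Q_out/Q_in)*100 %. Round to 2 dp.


eta = (4809.5/5999.2)*100 = 80.17 %

80.17 %


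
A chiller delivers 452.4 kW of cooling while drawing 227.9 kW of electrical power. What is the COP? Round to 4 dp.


COP = 452.4 / 227.9 = 1.9851

1.9851


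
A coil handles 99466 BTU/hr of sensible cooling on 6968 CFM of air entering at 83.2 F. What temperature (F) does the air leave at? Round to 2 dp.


dT = 99466/(1.08*6968) = 13.2173
T_leave = 83.2 - 13.2173 = 69.98 F

69.98 F


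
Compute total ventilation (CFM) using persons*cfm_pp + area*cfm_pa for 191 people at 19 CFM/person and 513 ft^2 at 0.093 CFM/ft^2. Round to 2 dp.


Total = 191*19 + 513*0.093 = 3676.71 CFM

3676.71 CFM


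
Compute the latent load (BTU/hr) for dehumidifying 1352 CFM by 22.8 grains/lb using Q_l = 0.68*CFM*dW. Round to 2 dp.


Q = 0.68 * 1352 * 22.8 = 20961.41 BTU/hr

20961.41 BTU/hr


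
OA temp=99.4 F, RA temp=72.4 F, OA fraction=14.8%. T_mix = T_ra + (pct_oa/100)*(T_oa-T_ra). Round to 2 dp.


T_mix = 72.4 + (14.8/100)*(99.4-72.4) = 76.40 F

76.40 F


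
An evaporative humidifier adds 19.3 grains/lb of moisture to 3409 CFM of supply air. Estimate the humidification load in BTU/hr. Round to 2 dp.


Q = 0.68 * 3409 * 19.3 = 44739.72 BTU/hr

44739.72 BTU/hr


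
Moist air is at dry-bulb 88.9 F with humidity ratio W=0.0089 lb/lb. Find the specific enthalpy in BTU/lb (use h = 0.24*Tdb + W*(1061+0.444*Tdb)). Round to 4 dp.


h = 0.24*88.9 + 0.0089*(1061+0.444*88.9) = 31.1302 BTU/lb

31.1302 BTU/lb


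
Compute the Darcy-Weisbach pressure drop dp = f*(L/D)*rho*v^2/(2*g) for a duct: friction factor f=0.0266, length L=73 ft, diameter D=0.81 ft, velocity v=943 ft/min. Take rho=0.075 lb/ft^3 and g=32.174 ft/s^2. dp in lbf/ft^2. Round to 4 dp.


v_fps = 943/60 = 15.7167 ft/s
dp = 0.0266*(73/0.81)*0.075*15.7167^2/(2*32.174) = 0.6902 lbf/ft^2

0.6902 lbf/ft^2


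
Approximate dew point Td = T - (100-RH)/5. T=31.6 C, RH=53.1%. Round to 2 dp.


Td = 31.6 - (100-53.1)/5 = 22.22 C

22.22 C


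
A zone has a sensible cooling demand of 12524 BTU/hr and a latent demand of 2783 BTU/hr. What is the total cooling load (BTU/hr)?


Qt = 12524 + 2783 = 15307 BTU/hr

15307 BTU/hr


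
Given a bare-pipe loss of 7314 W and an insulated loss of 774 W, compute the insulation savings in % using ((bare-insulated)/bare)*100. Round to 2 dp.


Savings = ((7314-774)/7314)*100 = 89.42 %

89.42 %


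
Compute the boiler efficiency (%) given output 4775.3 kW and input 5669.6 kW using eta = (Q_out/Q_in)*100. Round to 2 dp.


eta = (4775.3/5669.6)*100 = 84.23 %

84.23 %


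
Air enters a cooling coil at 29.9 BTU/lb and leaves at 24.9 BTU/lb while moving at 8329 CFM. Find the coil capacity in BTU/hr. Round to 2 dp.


Q = 4.5 * 8329 * (29.9 - 24.9) = 187402.50 BTU/hr

187402.50 BTU/hr


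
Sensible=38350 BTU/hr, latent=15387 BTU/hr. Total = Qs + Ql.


Qt = 38350 + 15387 = 53737 BTU/hr

53737 BTU/hr


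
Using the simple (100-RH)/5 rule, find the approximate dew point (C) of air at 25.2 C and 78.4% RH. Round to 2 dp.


Td = 25.2 - (100-78.4)/5 = 20.88 C

20.88 C


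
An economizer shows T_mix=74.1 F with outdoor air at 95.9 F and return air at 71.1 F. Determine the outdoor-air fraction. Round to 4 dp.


frac = (74.1 - 71.1) / (95.9 - 71.1) = 0.1210

0.1210


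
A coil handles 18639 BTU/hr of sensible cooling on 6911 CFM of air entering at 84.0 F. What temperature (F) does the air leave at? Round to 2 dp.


dT = 18639/(1.08*6911) = 2.4972
T_leave = 84.0 - 2.4972 = 81.50 F

81.50 F
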